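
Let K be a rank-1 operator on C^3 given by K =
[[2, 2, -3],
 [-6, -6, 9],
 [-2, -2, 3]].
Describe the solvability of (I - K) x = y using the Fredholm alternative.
(I - K) is invertible (det(I - K) = 2 ≠ 0), so for every y in C^3 the equation (I - K) x = y has a unique solution.

K has rank 1, so it is an outer product K = u v^T: every row of K is a multiple of one row vector. Reading off the entries, u = (-1, 3, 1) and v = (-2, -2, 3) (row i of K equals u_i·v^T). A rank-one matrix u v^T satisfies K u = u (v·u) and kills the (2)-dimensional subspace v^⊥, so its characteristic polynomial is lambda^2 (lambda - v·u) with v·u = tr K = -1. Hence the eigenvalues of I - K are 1 (multiplicity 2) and 1 - (-1) = 2, so det(I - K) = 2. (Direct check: I - K =
[[-1, -2, 3],
 [6, 7, -9],
 [2, 2, -2]]
has determinant 2.) The finite-dimensional Fredholm alternative says: either (I - K) is invertible, or ker(I - K) ≠ {0} and then range(I - K) = ker((I - K)^*)^⊥, with dim ker(I - K) = dim ker((I - K)^*). Since det(I - K) ≠ 0, 1 is not an eigenvalue of K and ker(I - K) = {0}, so we are in the first case: for every y there is a unique x = (I - K)^(-1) y. Explicitly, by the Sherman–Morrison formula, (I - u v^T)^(-1) = I + u v^T/(1 - v·u), i.e. (I - K)^(-1) = I + K/(2).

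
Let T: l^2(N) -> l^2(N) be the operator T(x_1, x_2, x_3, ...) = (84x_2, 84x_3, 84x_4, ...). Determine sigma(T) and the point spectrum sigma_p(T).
sigma(T) = closed disk {z in C : |z| ≤ 84}; sigma_p(T) = open disk {z in C : |z| < 84}

Note T = 84·V where V is the unit left shift (V x)_k = x_{k+1}; so sigma(T) = 84·sigma(V) and ||T|| = 84||V||. ||T x||^2 = 7056sum_{k≥2} |x_k|^2 ≤ 7056||x||^2, with equality on {x : x_1 = 0}, so ||T|| = 84. For any lambda with |lambda| < 84, set r = lambda/84 (|r| < 1); the vector x = (1, r, r^2, ...) is in l^2 and satisfies T x = 84(r, r^2, ...) = lambda x, so lambda is an eigenvalue. On the boundary |lambda| = 84 the geometric series diverges, so no l^2 eigenvector exists, but these lambda lie in the approximate point spectrum. Hence sigma(T) is the closed disk of radius 84 and sigma_p(T) is the open disk.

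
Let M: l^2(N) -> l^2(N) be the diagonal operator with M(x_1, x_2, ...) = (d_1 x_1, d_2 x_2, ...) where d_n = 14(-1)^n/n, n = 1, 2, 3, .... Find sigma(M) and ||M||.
sigma(M) = {14(-1)^n/n : n ≥ 1} ∪ {0}; ||M|| = 14

A bounded diagonal operator on l^2 with diagonal entries d_n has spectrum equal to the closure of {d_n : n ≥ 1}: every d_n is an eigenvalue (with eigenvector e_n), so {d_n} ⊂ sigma(M); the spectrum is closed, so its closure is too; and for lambda not in the closure, (M - lambda I) has bounded inverse (the diagonal entries 1/(d_n - lambda) are bounded). For our sequence d_n = 14(-1)^n/n, n = 1, 2, 3, ...:
  - {d_n} = {14(-1)^n/n : n ≥ 1}; the only limit point is 0
  - closure = {14(-1)^n/n : n ≥ 1} ∪ {0}
For the norm: a diagonal operator has ||M|| = sup_n |d_n|. Here |d_n| = 14/n is decreasing, so sup_n |d_n| = |d_1| = 14. So ||M|| = 14.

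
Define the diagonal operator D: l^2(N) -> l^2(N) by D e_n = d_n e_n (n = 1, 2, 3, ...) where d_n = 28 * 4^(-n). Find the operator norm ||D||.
||D|| = 7 (attained at n = 1)

For D diagonal, ||D|| = sup_n |d_n|. The sequence d_n = 28 * 4^(-n) is positive and strictly decreasing (ratio 4^(-1) < 1), so the supremum is d_1 = 28/4 = 7. Hence ||D|| = 7.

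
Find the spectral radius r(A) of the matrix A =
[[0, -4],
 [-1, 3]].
r(A) = 4

The eigenvalues of A are the roots of its characteristic polynomial. With M = A (coefficients from the trace and determinant):
  p(λ) = det(λ I - M) = λ^2 - 3λ - 4.
For λ^2 - 3λ - 4 the discriminant is 25. It is a perfect square (5^2), so the roots are rational: λ = (3 ± 5)/2 = 4, -1.
Thus the eigenvalues (to 4 decimals) are 4 (modulus 4); -1 (modulus 1). The spectral radius is the largest modulus: r(A) = 4. (Cross-check: r(A) ≤ ||A||_2 ≈ 5.0368; equality holds whenever A is normal, though it can also hold for some non-normal A.)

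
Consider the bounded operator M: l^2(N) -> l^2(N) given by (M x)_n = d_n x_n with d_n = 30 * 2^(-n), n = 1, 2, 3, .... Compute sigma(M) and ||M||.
sigma(M) = {30 * 2^(-n) : n ≥ 1} ∪ {0}; ||M|| = 15

A bounded diagonal operator on l^2 with diagonal entries d_n has spectrum equal to the closure of {d_n : n ≥ 1}: every d_n is an eigenvalue (with eigenvector e_n), so {d_n} ⊂ sigma(M); the spectrum is closed, so its closure is too; and for lambda not in the closure, (M - lambda I) has bounded inverse (the diagonal entries 1/(d_n - lambda) are bounded). For our sequence d_n = 30 * 2^(-n), n = 1, 2, 3, ...:
  - {d_n} = {30 * 2^(-n) : n ≥ 1}; the only limit point is 0
  - closure = {30 * 2^(-n) : n ≥ 1} ∪ {0}
For the norm: a diagonal operator has ||M|| = sup_n |d_n|. Here d_n = 30 * 2^(-n) is positive and decreasing, so sup_n |d_n| = d_1 = 30/2 = 15. So ||M|| = 15.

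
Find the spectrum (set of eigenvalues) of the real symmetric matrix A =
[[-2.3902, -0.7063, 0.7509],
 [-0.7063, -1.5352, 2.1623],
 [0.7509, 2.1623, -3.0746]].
sigma(A) ≈ {-5, -2, 0}

A is real symmetric, so its spectrum consists of real eigenvalues. Expanding the characteristic polynomial of the displayed matrix gives
  det(λ I - A) = p(λ) = λ^3 + (7)λ^2 + (10)λ + (0).
Solving p(λ) = 0 yields eigenvalues ≈ -5, -2, 0. (A is shown rounded to 4 decimals, so these recover the underlying integer eigenvalues to within that precision.)
Verification: the trace of A = -7 equals the sum of eigenvalues -7, and det(A) ≈ -0.0007 matches the eigenvalue product 0.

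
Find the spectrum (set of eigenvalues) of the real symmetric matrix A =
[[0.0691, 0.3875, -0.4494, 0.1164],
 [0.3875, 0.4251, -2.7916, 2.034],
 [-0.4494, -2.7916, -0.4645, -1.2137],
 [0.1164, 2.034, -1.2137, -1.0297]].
sigma(A) ≈ {-3, -2, 0, 4}

A is real symmetric, so its spectrum consists of real eigenvalues. Expanding the characteristic polynomial of the displayed matrix gives
  det(λ I - A) = p(λ) = λ^4 + (1)λ^3 + (-14)λ^2 + (-24)λ + (0).
Solving p(λ) = 0 yields eigenvalues ≈ -3, -2, 0, 4. (A is shown rounded to 4 decimals, so these recover the underlying integer eigenvalues to within that precision.)
Verification: the trace of A = -1 equals the sum of eigenvalues -1, and det(A) ≈ 0.0002 matches the eigenvalue product 0.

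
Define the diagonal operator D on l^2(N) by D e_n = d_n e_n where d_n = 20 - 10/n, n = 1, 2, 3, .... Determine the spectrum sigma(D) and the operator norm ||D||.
sigma(D) = {20 - 10/n : n ≥ 1} ∪ {20}; ||D|| = 20

A bounded diagonal operator on l^2 with diagonal entries d_n has spectrum equal to the closure of {d_n : n ≥ 1}: every d_n is an eigenvalue (with eigenvector e_n), so {d_n} ⊂ sigma(D); the spectrum is closed, so its closure is too; and for lambda not in the closure, (D - lambda I) has bounded inverse (the diagonal entries 1/(d_n - lambda) are bounded). For our sequence d_n = 20 - 10/n, n = 1, 2, 3, ...:
  - {d_n} = {20 - 10/n : n ≥ 1}; the only limit point is 20
  - closure = {20 - 10/n : n ≥ 1} ∪ {20}
For the norm: a diagonal operator has ||D|| = sup_n |d_n|. Here d_n = 20 - 10/n increases monotonically from d_1 = 10 toward 20, with all terms in [10, 20); so sup_n |d_n| = 20 (the supremum is the limit, not attained). So ||D|| = 20.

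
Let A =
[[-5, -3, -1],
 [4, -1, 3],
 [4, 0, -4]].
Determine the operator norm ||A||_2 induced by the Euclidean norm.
||A||_2 ≈ 7.712 (= sqrt(largest eigenvalue of A^T A))

||A||_2 = sigma_max(A) = sqrt(lambda_max(A^T A)). Form the symmetric matrix M = A^T A =
[[57, 11, 1],
 [11, 10, 0],
 [1, 0, 26]].
Its characteristic polynomial (trace, sum of principal 2x2 minors, determinant of M give the coefficients) is
  p(λ) = det(λ I - M) = λ^3 - 93λ^2 + 2190λ - 11664.
No integer candidate from the rational root theorem (±divisors of 11664) is a root, so the roots are irrational. The cubic discriminant is Δ = 1027156356 > 0, so there are three distinct real roots. p(7) = -548 and p(8) = 416 have opposite signs, so a root lies in (7, 8); Newton's method refines it to λ ≈ 7.5504. p(25) = 586 and p(26) = -16 have opposite signs, so a root lies in (25, 26); Newton's method refines it to λ ≈ 25.9741. p(59) = -808 and p(60) = 936 have opposite signs, so a root lies in (59, 60); Newton's method refines it to λ ≈ 59.4755. Check (Vieta): the three roots sum to 93, matching tr M = 93.
So the eigenvalues of A^T A are ≈ 7.5504, 25.9741, 59.4755 (all ≥ 0, as they must be for A^T A). The largest is λ_max ≈ 59.4755, hence ||A||_2 = sqrt(λ_max) ≈ 7.712.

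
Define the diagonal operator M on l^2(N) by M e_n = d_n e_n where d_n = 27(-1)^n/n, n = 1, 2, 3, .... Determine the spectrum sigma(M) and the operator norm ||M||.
sigma(M) = {27(-1)^n/n : n ≥ 1} ∪ {0}; ||M|| = 27

A bounded diagonal operator on l^2 with diagonal entries d_n has spectrum equal to the closure of {d_n : n ≥ 1}: every d_n is an eigenvalue (with eigenvector e_n), so {d_n} ⊂ sigma(M); the spectrum is closed, so its closure is too; and for lambda not in the closure, (M - lambda I) has bounded inverse (the diagonal entries 1/(d_n - lambda) are bounded). For our sequence d_n = 27(-1)^n/n, n = 1, 2, 3, ...:
  - {d_n} = {27(-1)^n/n : n ≥ 1}; the only limit point is 0
  - closure = {27(-1)^n/n : n ≥ 1} ∪ {0}
For the norm: a diagonal operator has ||M|| = sup_n |d_n|. Here |d_n| = 27/n is decreasing, so sup_n |d_n| = |d_1| = 27. So ||M|| = 27.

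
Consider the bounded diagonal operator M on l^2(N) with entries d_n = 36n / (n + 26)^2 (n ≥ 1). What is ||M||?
||M|| = 9/26 (attained at n = 26)

For M diagonal, ||M|| = sup_n |d_n|. Treat f(x) = 36x / (x + 26)^2 for real x > 0. By the quotient rule, f'(x) = 36(26 - x)/(x + 26)^3, which is positive for x < 26 and negative for x > 26. So f has a unique maximum at x = 26, and since 26 is a positive integer, the supremum over n ≥ 1 is attained at n = 26: d_26 = 36·26/(26 + 26)^2 = 36·26/2704 = 9/26. Hence ||M|| = 9/26.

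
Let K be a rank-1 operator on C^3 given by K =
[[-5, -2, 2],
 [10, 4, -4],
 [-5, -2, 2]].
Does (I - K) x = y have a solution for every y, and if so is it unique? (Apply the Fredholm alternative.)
(I - K) is singular (det(I - K) = 0, i.e. 1 ∈ sigma(K)). (I - K) x = y is solvable iff y ⊥ ker((I - K)^*) = span{(-5, -2, 2)}, i.e. iff -5y_1 - 2y_2 + 2y_3 = 0. When solvable, the solutions are x = y + c·(1, -2, 1), c arbitrary (ker(I - K) = span{(1, -2, 1)}, dimension 1).

K has rank 1, so it is an outer product K = u v^T: every row of K is a multiple of one row vector. Reading off the entries, u = (1, -2, 1) and v = (-5, -2, 2) (row i of K equals u_i·v^T). A rank-one matrix u v^T satisfies K u = u (v·u) and kills the (2)-dimensional subspace v^⊥, so its characteristic polynomial is lambda^2 (lambda - v·u) with v·u = tr K = 1. Hence the eigenvalues of I - K are 1 (multiplicity 2) and 1 - (1) = 0, so det(I - K) = 0. (Direct check: I - K =
[[6, 2, -2],
 [-10, -3, 4],
 [5, 2, -1]]
has determinant 0.) So 1 is an eigenvalue of K and (I - K) is not invertible. The finite-dimensional Fredholm alternative says: either (I - K) is invertible, or ker(I - K) ≠ {0} and then range(I - K) = ker((I - K)^*)^⊥, with dim ker(I - K) = dim ker((I - K)^*). We are in the second case, so we need both kernels. Kernel of I - K: (I - K) u = u - u (v·u) = u - u = 0, so ker(I - K) = span{u} = span{(1, -2, 1)} (it is exactly 1-dimensional because rank(I - K) = 2). Kernel of the adjoint: K is real, so (I - K)^* = I - K^T = I - v u^T, and (I - v u^T) v = v - v (u·v) = 0; hence ker((I - K)^*) = span{v} = span{(-5, -2, 2)}. Therefore (I - K) x = y is solvable iff <y, v> = 0, i.e. iff -5y_1 - 2y_2 + 2y_3 = 0. When this holds, K y = u (v·y) = 0, so (I - K) y = y and x = y is a particular solution; the full solution set is the line x = y + c·u = y + c·(1, -2, 1), c ∈ C.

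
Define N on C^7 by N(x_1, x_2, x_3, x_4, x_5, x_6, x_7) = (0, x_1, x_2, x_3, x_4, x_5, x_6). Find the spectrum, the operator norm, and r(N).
sigma(N) = {0}; ||N|| = 1; r(N) = 0. (N is nilpotent with N^7 = 0.)

On C^7, N is a strictly lower-triangular matrix with 1 on the subdiagonal and zeros elsewhere, so its characteristic polynomial is lambda^7 and every eigenvalue is 0: sigma(N) = {0}. For the operator norm, N e_i = e_{i+1} for i = 1, ..., 6 and N e_7 = 0, so the singular values of N are 1 (with multiplicity 6) and 0; hence ||N|| = 1. The spectral radius r(N) = max|lambda| = 0. Note ||N|| > r(N) — characteristic of non-normal nilpotent operators. Indeed N^7 = 0.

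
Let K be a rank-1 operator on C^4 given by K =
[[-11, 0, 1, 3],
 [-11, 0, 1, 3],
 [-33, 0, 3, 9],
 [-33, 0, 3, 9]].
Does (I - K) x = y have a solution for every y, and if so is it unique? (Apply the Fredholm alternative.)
(I - K) is singular (det(I - K) = 0, i.e. 1 ∈ sigma(K)). (I - K) x = y is solvable iff y ⊥ ker((I - K)^*) = span{(-11, 0, 1, 3)}, i.e. iff -11y_1 + y_3 + 3y_4 = 0. When solvable, the solutions are x = y + c·(1, 1, 3, 3), c arbitrary (ker(I - K) = span{(1, 1, 3, 3)}, dimension 1).

K has rank 1, so it is an outer product K = u v^T: every row of K is a multiple of one row vector. Reading off the entries, u = (1, 1, 3, 3) and v = (-11, 0, 1, 3) (row i of K equals u_i·v^T). A rank-one matrix u v^T satisfies K u = u (v·u) and kills the (3)-dimensional subspace v^⊥, so its characteristic polynomial is lambda^3 (lambda - v·u) with v·u = tr K = 1. Hence the eigenvalues of I - K are 1 (multiplicity 3) and 1 - (1) = 0, so det(I - K) = 0. (Direct check: I - K =
[[12, 0, -1, -3],
 [11, 1, -1, -3],
 [33, 0, -2, -9],
 [33, 0, -3, -8]]
has determinant 0.) So 1 is an eigenvalue of K and (I - K) is not invertible. The finite-dimensional Fredholm alternative says: either (I - K) is invertible, or ker(I - K) ≠ {0} and then range(I - K) = ker((I - K)^*)^⊥, with dim ker(I - K) = dim ker((I - K)^*). We are in the second case, so we need both kernels. Kernel of I - K: (I - K) u = u - u (v·u) = u - u = 0, so ker(I - K) = span{u} = span{(1, 1, 3, 3)} (it is exactly 1-dimensional because rank(I - K) = 3). Kernel of the adjoint: K is real, so (I - K)^* = I - K^T = I - v u^T, and (I - v u^T) v = v - v (u·v) = 0; hence ker((I - K)^*) = span{v} = span{(-11, 0, 1, 3)}. Therefore (I - K) x = y is solvable iff <y, v> = 0, i.e. iff -11y_1 + y_3 + 3y_4 = 0. When this holds, K y = u (v·y) = 0, so (I - K) y = y and x = y is a particular solution; the full solution set is the line x = y + c·u = y + c·(1, 1, 3, 3), c ∈ C.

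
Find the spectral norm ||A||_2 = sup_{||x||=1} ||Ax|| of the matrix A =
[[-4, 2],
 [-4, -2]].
||A||_2 = sqrt(32) ≈ 5.6569 (= sqrt(largest eigenvalue of A^T A))

||A||_2 = sigma_max(A) = sqrt(lambda_max(A^T A)). Form the symmetric matrix M = A^T A =
[[32, 0],
 [0, 8]].
Its characteristic polynomial (trace, determinant of M give the coefficients) is
  p(λ) = det(λ I - M) = λ^2 - 40λ + 256.
For λ^2 - 40λ + 256 the discriminant is 576. It is a perfect square (24^2), so the roots are rational: λ = (40 ± 24)/2 = 32, 8.
So the eigenvalues of A^T A are ≈ 8, 32 (all ≥ 0, as they must be for A^T A). The largest is λ_max = 32, hence ||A||_2 = sqrt(λ_max) = sqrt(32) ≈ 5.6569.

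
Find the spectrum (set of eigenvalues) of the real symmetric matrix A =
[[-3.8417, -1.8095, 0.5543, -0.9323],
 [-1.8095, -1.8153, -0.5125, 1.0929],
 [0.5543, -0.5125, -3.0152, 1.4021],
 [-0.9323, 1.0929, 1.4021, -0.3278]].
sigma(A) ≈ {-5, -4, -1, 1}

A is real symmetric, so its spectrum consists of real eigenvalues. Expanding the characteristic polynomial of the displayed matrix gives
  det(λ I - A) = p(λ) = λ^4 + (9)λ^3 + (19)λ^2 + (-9)λ + (-20).
Solving p(λ) = 0 yields eigenvalues ≈ -5, -4, -1, 1. (A is shown rounded to 4 decimals, so these recover the underlying integer eigenvalues to within that precision.)
Verification: the trace of A = -9 equals the sum of eigenvalues -9, and det(A) ≈ -19.9990 matches the eigenvalue product -20.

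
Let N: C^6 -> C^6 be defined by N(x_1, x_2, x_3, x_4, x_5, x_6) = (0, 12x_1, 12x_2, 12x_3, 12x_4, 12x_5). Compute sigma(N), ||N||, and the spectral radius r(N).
sigma(N) = {0}; ||N|| = 12; r(N) = 0. (N is nilpotent with N^6 = 0.)

On C^6, N is a strictly lower-triangular matrix with 12 on the subdiagonal and zeros elsewhere, so its characteristic polynomial is lambda^6 and every eigenvalue is 0: sigma(N) = {0}. For the operator norm, N e_i = 12e_{i+1} for i = 1, ..., 5 and N e_6 = 0, so the singular values of N are 12 (with multiplicity 5) and 0; hence ||N|| = 12. The spectral radius r(N) = max|lambda| = 0. Note ||N|| > r(N) — characteristic of non-normal nilpotent operators. Indeed N^6 = 0.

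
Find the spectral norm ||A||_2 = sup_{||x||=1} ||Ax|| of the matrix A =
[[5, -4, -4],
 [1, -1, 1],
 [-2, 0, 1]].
||A||_2 ≈ 7.8088 (= sqrt(largest eigenvalue of A^T A))

||A||_2 = sigma_max(A) = sqrt(lambda_max(A^T A)). Form the symmetric matrix M = A^T A =
[[30, -21, -21],
 [-21, 17, 15],
 [-21, 15, 18]].
Its characteristic polynomial (trace, sum of principal 2x2 minors, determinant of M give the coefficients) is
  p(λ) = det(λ I - M) = λ^3 - 65λ^2 + 249λ - 225.
No integer candidate from the rational root theorem (±divisors of 225) is a root, so the roots are irrational. The cubic discriminant is Δ = 17221104 > 0, so there are three distinct real roots. p(1) = -40 and p(2) = 21 have opposite signs, so a root lies in (1, 2); Newton's method refines it to λ ≈ 1.4147. p(2) = 21 and p(3) = -36 have opposite signs, so a root lies in (2, 3); Newton's method refines it to λ ≈ 2.6083. p(60) = -3285 and p(61) = 80 have opposite signs, so a root lies in (60, 61); Newton's method refines it to λ ≈ 60.977. Check (Vieta): the three roots sum to 65, matching tr M = 65.
So the eigenvalues of A^T A are ≈ 1.4147, 2.6083, 60.977 (all ≥ 0, as they must be for A^T A). The largest is λ_max ≈ 60.977, hence ||A||_2 = sqrt(λ_max) ≈ 7.8088.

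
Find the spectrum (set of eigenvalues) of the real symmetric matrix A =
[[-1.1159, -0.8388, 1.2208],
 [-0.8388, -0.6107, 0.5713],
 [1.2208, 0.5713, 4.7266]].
sigma(A) ≈ {-2, 0, 5}

A is real symmetric, so its spectrum consists of real eigenvalues. Expanding the characteristic polynomial of the displayed matrix gives
  det(λ I - A) = p(λ) = λ^3 + (-3)λ^2 + (-10)λ + (0).
Solving p(λ) = 0 yields eigenvalues ≈ -2, 0, 5. (A is shown rounded to 4 decimals, so these recover the underlying integer eigenvalues to within that precision.)
Verification: the trace of A = 3 equals the sum of eigenvalues 3, and det(A) ≈ -0.0001 matches the eigenvalue product 0.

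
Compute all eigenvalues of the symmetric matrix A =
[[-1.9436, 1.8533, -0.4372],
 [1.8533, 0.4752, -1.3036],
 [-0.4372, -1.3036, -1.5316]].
sigma(A) ≈ {-3, -2, 2}

A is real symmetric, so its spectrum consists of real eigenvalues. Expanding the characteristic polynomial of the displayed matrix gives
  det(λ I - A) = p(λ) = λ^3 + (3)λ^2 + (-4)λ + (-12).
Solving p(λ) = 0 yields eigenvalues ≈ -3, -2, 2. (A is shown rounded to 4 decimals, so these recover the underlying integer eigenvalues to within that precision.)
Verification: the trace of A = -3 equals the sum of eigenvalues -3, and det(A) ≈ 11.9998 matches the eigenvalue product 12.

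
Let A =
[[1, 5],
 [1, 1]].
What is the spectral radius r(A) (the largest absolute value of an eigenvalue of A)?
r(A) = (2 + sqrt(20))/2 ≈ 3.2361

The eigenvalues of A are the roots of its characteristic polynomial. With M = A (coefficients from the trace and determinant):
  p(λ) = det(λ I - M) = λ^2 - 2λ - 4.
For λ^2 - 2λ - 4 the discriminant is 20. It is nonnegative but not a perfect square, so the roots are real and irrational: λ = (2 ± sqrt(20))/2 ≈ 3.2361, -1.2361.
Thus the eigenvalues (to 4 decimals) are 3.2361 (modulus 3.2361); -1.2361 (modulus 1.2361). The spectral radius is the largest modulus: r(A) = (2 + sqrt(20))/2 ≈ 3.2361. (Cross-check: r(A) ≤ ||A||_2 ≈ 5.2361; equality holds whenever A is normal, though it can also hold for some non-normal A.)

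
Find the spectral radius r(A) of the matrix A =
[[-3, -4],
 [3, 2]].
r(A) = sqrt(6) ≈ 2.4495

The eigenvalues of A are the roots of its characteristic polynomial. With M = A (coefficients from the trace and determinant):
  p(λ) = det(λ I - M) = λ^2 + λ + 6.
For λ^2 + λ + 6 the discriminant is -23. It is negative, so the roots are the complex-conjugate pair λ = -1/2 ± (sqrt(23)/2) i ≈ -0.5 ± 2.3979i. For a conjugate pair the product of the roots equals the constant term, so |λ|^2 = 6 and |λ| = sqrt(6) ≈ 2.4495.
Thus the eigenvalues (to 4 decimals) are -0.5 ± 2.3979i (modulus 2.4495). The spectral radius is the largest modulus: r(A) = sqrt(6) ≈ 2.4495. (Cross-check: r(A) ≤ ||A||_2 ≈ 6.085; equality holds whenever A is normal, though it can also hold for some non-normal A.)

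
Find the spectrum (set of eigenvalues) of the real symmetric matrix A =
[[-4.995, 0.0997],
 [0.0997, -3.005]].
sigma(A) ≈ {-5, -3}

A is real symmetric, so its spectrum consists of real eigenvalues. Expanding the characteristic polynomial of the displayed matrix gives
  det(λ I - A) = p(λ) = λ^2 + (8)λ + (15).
Solving p(λ) = 0 yields eigenvalues ≈ -5, -3. (A is shown rounded to 4 decimals, so these recover the underlying integer eigenvalues to within that precision.)
Verification: the trace of A = -8 equals the sum of eigenvalues -8, and det(A) ≈ 15.0000 matches the eigenvalue product 15.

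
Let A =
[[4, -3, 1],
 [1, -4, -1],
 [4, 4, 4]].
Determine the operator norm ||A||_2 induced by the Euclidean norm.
||A||_2 ≈ 7.4173 (= sqrt(largest eigenvalue of A^T A))

||A||_2 = sigma_max(A) = sqrt(lambda_max(A^T A)). Form the symmetric matrix M = A^T A =
[[33, 0, 19],
 [0, 41, 17],
 [19, 17, 18]].
Its characteristic polynomial (trace, sum of principal 2x2 minors, determinant of M give the coefficients) is
  p(λ) = det(λ I - M) = λ^3 - 92λ^2 + 2035λ - 16.
No integer candidate from the rational root theorem (±divisors of 16) is a root, so the roots are irrational. The cubic discriminant is Δ = 1345833316 > 0, so there are three distinct real roots. p(0) = -16 and p(1) = 1928 have opposite signs, so a root lies in (0, 1); Newton's method refines it to λ ≈ 0.0079. p(36) = 668 and p(37) = -16 have opposite signs, so a root lies in (36, 37); Newton's method refines it to λ ≈ 36.976. p(55) = -16 and p(56) = 1048 have opposite signs, so a root lies in (55, 56); Newton's method refines it to λ ≈ 55.0161. Check (Vieta): the three roots sum to 92, matching tr M = 92.
So the eigenvalues of A^T A are ≈ 0.0079, 36.976, 55.0161 (all ≥ 0, as they must be for A^T A). The largest is λ_max ≈ 55.0161, hence ||A||_2 = sqrt(λ_max) ≈ 7.4173.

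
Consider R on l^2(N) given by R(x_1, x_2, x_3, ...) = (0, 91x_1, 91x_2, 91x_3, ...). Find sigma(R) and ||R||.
sigma(R) = closed disk {z in C : |z| ≤ 91}; ||R|| = 91

Note R = 91·U where U is the unit right shift (U x)_k = x_{k-1} (with x_0 := 0); so ||R|| = 91||U|| and sigma(R) = 91·sigma(U). ||R x||^2 = sum_{k≥1} |91x_k|^2 = 8281||x||^2, so ||R|| = 91 and sigma(R) ⊂ {|z| ≤ 91}. For any |lambda| < 91, the equation (R - lambda I) x = 0 forces x_1 = 0, then 91x_k = lambda x_{k+1} ⇒ x = 0, so R has no eigenvalues. But (R - lambda I) is not surjective for |lambda| < 91: solving (R - lambda I) x = e_1 would require x_n proportional to (lambda/91)^(-n), which is not in l^2. So every |lambda| < 91 lies in the residual spectrum. The boundary |lambda| = 91 is in the approximate point spectrum (the spectrum is closed). Hence sigma(R) is the closed disk of radius 91.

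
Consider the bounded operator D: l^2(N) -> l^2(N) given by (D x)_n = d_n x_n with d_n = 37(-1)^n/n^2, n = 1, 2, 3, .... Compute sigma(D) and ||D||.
sigma(D) = {37(-1)^n/n^2 : n ≥ 1} ∪ {0}; ||D|| = 37

A bounded diagonal operator on l^2 with diagonal entries d_n has spectrum equal to the closure of {d_n : n ≥ 1}: every d_n is an eigenvalue (with eigenvector e_n), so {d_n} ⊂ sigma(D); the spectrum is closed, so its closure is too; and for lambda not in the closure, (D - lambda I) has bounded inverse (the diagonal entries 1/(d_n - lambda) are bounded). For our sequence d_n = 37(-1)^n/n^2, n = 1, 2, 3, ...:
  - {d_n} = {37(-1)^n/n^2 : n ≥ 1}; the only limit point is 0
  - closure = {37(-1)^n/n^2 : n ≥ 1} ∪ {0}
For the norm: a diagonal operator has ||D|| = sup_n |d_n|. Here |d_n| = 37/n^2 is decreasing, so sup_n |d_n| = |d_1| = 37. So ||D|| = 37.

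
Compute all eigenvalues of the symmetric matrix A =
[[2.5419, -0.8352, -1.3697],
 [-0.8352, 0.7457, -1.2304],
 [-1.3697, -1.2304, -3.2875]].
sigma(A) ≈ {-4, 1, 3}

A is real symmetric, so its spectrum consists of real eigenvalues. Expanding the characteristic polynomial of the displayed matrix gives
  det(λ I - A) = p(λ) = λ^3 + (0)λ^2 + (-13)λ + (12).
Solving p(λ) = 0 yields eigenvalues ≈ -4, 1, 3. (A is shown rounded to 4 decimals, so these recover the underlying integer eigenvalues to within that precision.)
Verification: the trace of A = 0 equals the sum of eigenvalues 0, and det(A) ≈ -12.0004 matches the eigenvalue product -12.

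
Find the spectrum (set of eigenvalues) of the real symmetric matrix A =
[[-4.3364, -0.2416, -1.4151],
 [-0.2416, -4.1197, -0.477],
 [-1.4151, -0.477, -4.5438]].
sigma(A) ≈ {-6, -4, -3}

A is real symmetric, so its spectrum consists of real eigenvalues. Expanding the characteristic polynomial of the displayed matrix gives
  det(λ I - A) = p(λ) = λ^3 + (13)λ^2 + (54)λ + (71.998).
Solving p(λ) = 0 yields eigenvalues ≈ -6, -4, -3. (A is shown rounded to 4 decimals, so these recover the underlying integer eigenvalues to within that precision.)
Verification: the trace of A = -13 equals the sum of eigenvalues -13, and det(A) ≈ -71.9980 matches the eigenvalue product -72.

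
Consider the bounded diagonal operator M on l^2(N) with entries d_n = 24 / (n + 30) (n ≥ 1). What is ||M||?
||M|| = 24/31 (attained at n = 1)

For M diagonal, ||M|| = sup_n |d_n| = sup_n 24/(n + 30). This is positive and strictly decreasing in n, so the supremum is attained at n = 1: d_1 = 24/(1 + 30) = 24/31. Hence ||M|| = 24/31.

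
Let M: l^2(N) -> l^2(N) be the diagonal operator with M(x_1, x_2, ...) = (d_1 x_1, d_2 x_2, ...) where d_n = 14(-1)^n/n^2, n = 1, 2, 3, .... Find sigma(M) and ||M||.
sigma(M) = {14(-1)^n/n^2 : n ≥ 1} ∪ {0}; ||M|| = 14

A bounded diagonal operator on l^2 with diagonal entries d_n has spectrum equal to the closure of {d_n : n ≥ 1}: every d_n is an eigenvalue (with eigenvector e_n), so {d_n} ⊂ sigma(M); the spectrum is closed, so its closure is too; and for lambda not in the closure, (M - lambda I) has bounded inverse (the diagonal entries 1/(d_n - lambda) are bounded). For our sequence d_n = 14(-1)^n/n^2, n = 1, 2, 3, ...:
  - {d_n} = {14(-1)^n/n^2 : n ≥ 1}; the only limit point is 0
  - closure = {14(-1)^n/n^2 : n ≥ 1} ∪ {0}
For the norm: a diagonal operator has ||M|| = sup_n |d_n|. Here |d_n| = 14/n^2 is decreasing, so sup_n |d_n| = |d_1| = 14. So ||M|| = 14.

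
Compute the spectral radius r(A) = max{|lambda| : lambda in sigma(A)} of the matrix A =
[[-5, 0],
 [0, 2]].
r(A) = 5

The eigenvalues of A are the roots of its characteristic polynomial. With M = A (coefficients from the trace and determinant):
  p(λ) = det(λ I - M) = λ^2 + 3λ - 10.
For λ^2 + 3λ - 10 the discriminant is 49. It is a perfect square (7^2), so the roots are rational: λ = (-3 ± 7)/2 = 2, -5.
Thus the eigenvalues (to 4 decimals) are 2 (modulus 2); -5 (modulus 5). The spectral radius is the largest modulus: r(A) = 5. (Cross-check: r(A) ≤ ||A||_2 ≈ 5; equality holds whenever A is normal, though it can also hold for some non-normal A.)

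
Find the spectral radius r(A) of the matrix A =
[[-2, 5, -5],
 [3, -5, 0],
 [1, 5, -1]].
r(A) ≈ 8.4929

The eigenvalues of A are the roots of its characteristic polynomial. With M = A (coefficients from the trace, the sum of principal 2x2 minors, and det A):
  p(λ) = det(λ I - M) = λ^3 + 8λ^2 + 7λ + 95.
No integer candidate from the rational root theorem (±divisors of 95) is a root, so the roots are irrational. The cubic discriminant is Δ = -340711 < 0, so there is one real root and a complex-conjugate pair. p(-9) = -49 and p(-8) = 39 have opposite signs, so a root lies in (-9, -8); Newton's method refines it to λ ≈ -8.4929. Dividing out (λ - (-8.4929)) leaves approximately λ^2 - 0.4929λ + 11.1859. For λ^2 - 0.4929λ + 11.1859 the discriminant is -44.5005. It is negative, so the remaining roots are the complex-conjugate pair λ ≈ 0.2464 ± 3.3354i. Their product equals the constant term, so |λ|^2 ≈ 11.1859 and |λ| ≈ 3.3445.
Thus the eigenvalues (to 4 decimals) are -8.4929 (modulus 8.4929); 0.2464 ± 3.3354i (modulus 3.3445). The spectral radius is the largest modulus: r(A) ≈ 8.4929. (Cross-check: r(A) ≤ ||A||_2 ≈ 9.7549; equality holds whenever A is normal, though it can also hold for some non-normal A.)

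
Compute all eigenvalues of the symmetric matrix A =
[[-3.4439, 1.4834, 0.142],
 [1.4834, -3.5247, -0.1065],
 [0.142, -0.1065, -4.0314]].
sigma(A) ≈ {-5, -4, -2}

A is real symmetric, so its spectrum consists of real eigenvalues. Expanding the characteristic polynomial of the displayed matrix gives
  det(λ I - A) = p(λ) = λ^3 + (11)λ^2 + (38)λ + (40).
Solving p(λ) = 0 yields eigenvalues ≈ -5, -4, -2. (A is shown rounded to 4 decimals, so these recover the underlying integer eigenvalues to within that precision.)
Verification: the trace of A = -11 equals the sum of eigenvalues -11, and det(A) ≈ -39.9997 matches the eigenvalue product -40.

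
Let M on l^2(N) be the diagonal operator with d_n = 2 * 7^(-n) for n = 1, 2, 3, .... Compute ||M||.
||M|| = 2/7 (attained at n = 1)

For M diagonal, ||M|| = sup_n |d_n|. The sequence d_n = 2 * 7^(-n) is positive and strictly decreasing (ratio 7^(-1) < 1), so the supremum is d_1 = 2/7. Hence ||M|| = 2/7.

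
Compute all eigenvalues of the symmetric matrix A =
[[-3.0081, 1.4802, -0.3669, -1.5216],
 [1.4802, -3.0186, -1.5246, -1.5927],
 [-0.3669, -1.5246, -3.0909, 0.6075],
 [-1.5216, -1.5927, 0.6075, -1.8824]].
sigma(A) ≈ {-5, -4, -3, 1}

A is real symmetric, so its spectrum consists of real eigenvalues. Expanding the characteristic polynomial of the displayed matrix gives
  det(λ I - A) = p(λ) = λ^4 + (11)λ^3 + (35)λ^2 + (13)λ + (-59.9988).
Solving p(λ) = 0 yields eigenvalues ≈ -5, -4, -3, 1. (A is shown rounded to 4 decimals, so these recover the underlying integer eigenvalues to within that precision.)
Verification: the trace of A = -11 equals the sum of eigenvalues -11, and det(A) ≈ -59.9988 matches the eigenvalue product -60.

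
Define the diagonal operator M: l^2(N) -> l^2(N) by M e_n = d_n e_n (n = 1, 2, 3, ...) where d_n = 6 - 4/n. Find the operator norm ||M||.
||M|| = 6

For a diagonal operator on l^2 with entries d_n, ||M|| = sup_n |d_n|. Here d_1 = 2, d_2 = 4, ..., and d_n = 6 - 4/n increases monotonically toward 6. All terms lie in [2, 6), so |d_n| = d_n and the supremum is the limit 6, which is not attained by any individual d_n. Hence ||M|| = 6.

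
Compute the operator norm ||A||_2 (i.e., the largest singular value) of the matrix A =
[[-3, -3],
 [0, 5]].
||A||_2 = sqrt((43 + sqrt(949))/2) ≈ 6.0748 (= sqrt(largest eigenvalue of A^T A))

||A||_2 = sigma_max(A) = sqrt(lambda_max(A^T A)). Form the symmetric matrix M = A^T A =
[[9, 9],
 [9, 34]].
Its characteristic polynomial (trace, determinant of M give the coefficients) is
  p(λ) = det(λ I - M) = λ^2 - 43λ + 225.
For λ^2 - 43λ + 225 the discriminant is 949. It is nonnegative but not a perfect square, so the roots are real and irrational: λ = (43 ± sqrt(949))/2 ≈ 36.9029, 6.0971.
So the eigenvalues of A^T A are ≈ 6.0971, 36.9029 (all ≥ 0, as they must be for A^T A). The largest is λ_max = (43 + sqrt(949))/2 ≈ 36.9029, hence ||A||_2 = sqrt(λ_max) = sqrt((43 + sqrt(949))/2) ≈ 6.0748.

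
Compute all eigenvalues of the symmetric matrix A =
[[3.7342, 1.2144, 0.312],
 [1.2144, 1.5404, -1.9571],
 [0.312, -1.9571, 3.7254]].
sigma(A) ≈ {0, 4, 5}

A is real symmetric, so its spectrum consists of real eigenvalues. Expanding the characteristic polynomial of the displayed matrix gives
  det(λ I - A) = p(λ) = λ^3 + (-9)λ^2 + (20)λ + (0).
Solving p(λ) = 0 yields eigenvalues ≈ 0, 4, 5. (A is shown rounded to 4 decimals, so these recover the underlying integer eigenvalues to within that precision.)
Verification: the trace of A = 9 equals the sum of eigenvalues 9, and det(A) ≈ -0.0009 matches the eigenvalue product 0.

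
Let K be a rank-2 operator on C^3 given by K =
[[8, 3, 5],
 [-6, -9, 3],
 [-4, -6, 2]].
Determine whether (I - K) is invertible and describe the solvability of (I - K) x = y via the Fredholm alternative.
(I - K) is invertible (det(I - K) = -18 ≠ 0), so for every y in C^3 the equation (I - K) x = y has a unique solution.

K has rank 2 and factors as K = U V^T = u1 v1^T + u2 v2^T with u1 = (-3, 0, 0), v1 = (-2, 0, -2), u2 = (1, -3, -2), v2 = (2, 3, -1) (multiplying out reproduces the displayed K). The nonzero eigenvalues of U V^T coincide with those of the 2 x 2 matrix G = V^T U = [[v1·u1, v1·u2], [v2·u1, v2·u2]] = [[6, 2], [-6, -5]], and by the Sylvester determinant identity det(I_3 - U V^T) = det(I_2 - V^T U) = det([[-5, -2], [6, 6]]) = (-5)(6) - (-2)(6) = -18. (Direct check: I - K =
[[-7, -3, -5],
 [6, 10, -3],
 [4, 6, -1]]
has determinant -18.) The finite-dimensional Fredholm alternative says: either (I - K) is invertible, or ker(I - K) ≠ {0} and then range(I - K) = ker((I - K)^*)^⊥, with dim ker(I - K) = dim ker((I - K)^*). Since det(I - K) ≠ 0, 1 is not an eigenvalue of K and ker(I - K) = {0}, so we are in the first case: for every y there is a unique x = (I - K)^(-1) y. (Explicitly, by the Woodbury identity, (I - U V^T)^(-1) = I + U (I_2 - G)^(-1) V^T.)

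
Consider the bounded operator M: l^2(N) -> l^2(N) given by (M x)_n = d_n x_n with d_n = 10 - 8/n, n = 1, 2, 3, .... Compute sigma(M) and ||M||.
sigma(M) = {10 - 8/n : n ≥ 1} ∪ {10}; ||M|| = 10

A bounded diagonal operator on l^2 with diagonal entries d_n has spectrum equal to the closure of {d_n : n ≥ 1}: every d_n is an eigenvalue (with eigenvector e_n), so {d_n} ⊂ sigma(M); the spectrum is closed, so its closure is too; and for lambda not in the closure, (M - lambda I) has bounded inverse (the diagonal entries 1/(d_n - lambda) are bounded). For our sequence d_n = 10 - 8/n, n = 1, 2, 3, ...:
  - {d_n} = {10 - 8/n : n ≥ 1}; the only limit point is 10
  - closure = {10 - 8/n : n ≥ 1} ∪ {10}
For the norm: a diagonal operator has ||M|| = sup_n |d_n|. Here d_n = 10 - 8/n increases monotonically from d_1 = 2 toward 10, with all terms in [2, 10); so sup_n |d_n| = 10 (the supremum is the limit, not attained). So ||M|| = 10.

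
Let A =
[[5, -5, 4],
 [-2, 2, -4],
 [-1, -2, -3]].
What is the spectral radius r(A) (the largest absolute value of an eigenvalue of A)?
r(A) ≈ 6.8748

The eigenvalues of A are the roots of its characteristic polynomial. With M = A (coefficients from the trace, the sum of principal 2x2 minors, and det A):
  p(λ) = det(λ I - M) = λ^3 - 4λ^2 - 25λ + 36.
No integer candidate from the rational root theorem (±divisors of 36) is a root, so the roots are irrational. The cubic discriminant is Δ = 111524 > 0, so there are three distinct real roots. p(-5) = -64 and p(-4) = 8 have opposite signs, so a root lies in (-5, -4); Newton's method refines it to λ ≈ -4.1397. p(1) = 8 and p(2) = -22 have opposite signs, so a root lies in (1, 2); Newton's method refines it to λ ≈ 1.2649. p(6) = -42 and p(7) = 8 have opposite signs, so a root lies in (6, 7); Newton's method refines it to λ ≈ 6.8748. Check (Vieta): the three roots sum to 4, matching tr M = 4.
Thus the eigenvalues (to 4 decimals) are -4.1397 (modulus 4.1397); 1.2649 (modulus 1.2649); 6.8748 (modulus 6.8748). The spectral radius is the largest modulus: r(A) ≈ 6.8748. (Cross-check: r(A) ≤ ||A||_2 ≈ 9.3983; equality holds whenever A is normal, though it can also hold for some non-normal A.)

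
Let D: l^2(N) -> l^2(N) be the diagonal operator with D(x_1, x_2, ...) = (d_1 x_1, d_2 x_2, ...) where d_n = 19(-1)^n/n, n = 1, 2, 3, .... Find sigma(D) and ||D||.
sigma(D) = {19(-1)^n/n : n ≥ 1} ∪ {0}; ||D|| = 19

A bounded diagonal operator on l^2 with diagonal entries d_n has spectrum equal to the closure of {d_n : n ≥ 1}: every d_n is an eigenvalue (with eigenvector e_n), so {d_n} ⊂ sigma(D); the spectrum is closed, so its closure is too; and for lambda not in the closure, (D - lambda I) has bounded inverse (the diagonal entries 1/(d_n - lambda) are bounded). For our sequence d_n = 19(-1)^n/n, n = 1, 2, 3, ...:
  - {d_n} = {19(-1)^n/n : n ≥ 1}; the only limit point is 0
  - closure = {19(-1)^n/n : n ≥ 1} ∪ {0}
For the norm: a diagonal operator has ||D|| = sup_n |d_n|. Here |d_n| = 19/n is decreasing, so sup_n |d_n| = |d_1| = 19. So ||D|| = 19.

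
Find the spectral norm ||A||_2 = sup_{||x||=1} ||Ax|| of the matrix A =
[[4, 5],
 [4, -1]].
||A||_2 = sqrt((58 + sqrt(1060))/2) ≈ 6.729 (= sqrt(largest eigenvalue of A^T A))

||A||_2 = sigma_max(A) = sqrt(lambda_max(A^T A)). Form the symmetric matrix M = A^T A =
[[32, 16],
 [16, 26]].
Its characteristic polynomial (trace, determinant of M give the coefficients) is
  p(λ) = det(λ I - M) = λ^2 - 58λ + 576.
For λ^2 - 58λ + 576 the discriminant is 1060. It is nonnegative but not a perfect square, so the roots are real and irrational: λ = (58 ± sqrt(1060))/2 ≈ 45.2788, 12.7212.
So the eigenvalues of A^T A are ≈ 12.7212, 45.2788 (all ≥ 0, as they must be for A^T A). The largest is λ_max = (58 + sqrt(1060))/2 ≈ 45.2788, hence ||A||_2 = sqrt(λ_max) = sqrt((58 + sqrt(1060))/2) ≈ 6.729.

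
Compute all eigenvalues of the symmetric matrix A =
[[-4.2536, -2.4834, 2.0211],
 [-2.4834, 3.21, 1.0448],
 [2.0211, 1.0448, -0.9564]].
sigma(A) ≈ {-6, 0, 4}

A is real symmetric, so its spectrum consists of real eigenvalues. Expanding the characteristic polynomial of the displayed matrix gives
  det(λ I - A) = p(λ) = λ^3 + (2)λ^2 + (-24)λ + (0).
Solving p(λ) = 0 yields eigenvalues ≈ -6, 0, 4. (A is shown rounded to 4 decimals, so these recover the underlying integer eigenvalues to within that precision.)
Verification: the trace of A = -2 equals the sum of eigenvalues -2, and det(A) ≈ -0.0001 matches the eigenvalue product 0.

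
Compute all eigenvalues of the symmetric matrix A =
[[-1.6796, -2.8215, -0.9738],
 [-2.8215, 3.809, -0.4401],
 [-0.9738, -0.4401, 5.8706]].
sigma(A) ≈ {-3, 5, 6}

A is real symmetric, so its spectrum consists of real eigenvalues. Expanding the characteristic polynomial of the displayed matrix gives
  det(λ I - A) = p(λ) = λ^3 + (-8)λ^2 + (-3)λ + (89.9979).
Solving p(λ) = 0 yields eigenvalues ≈ -3, 5, 6. (A is shown rounded to 4 decimals, so these recover the underlying integer eigenvalues to within that precision.)
Verification: the trace of A = 8 equals the sum of eigenvalues 8, and det(A) ≈ -89.9979 matches the eigenvalue product -90.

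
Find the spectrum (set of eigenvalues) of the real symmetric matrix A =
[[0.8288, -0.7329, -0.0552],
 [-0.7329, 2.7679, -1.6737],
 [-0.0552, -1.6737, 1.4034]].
sigma(A) ≈ {0, 1, 4}

A is real symmetric, so its spectrum consists of real eigenvalues. Expanding the characteristic polynomial of the displayed matrix gives
  det(λ I - A) = p(λ) = λ^3 + (-5)λ^2 + (4)λ + (0).
Solving p(λ) = 0 yields eigenvalues ≈ 0, 1, 4. (A is shown rounded to 4 decimals, so these recover the underlying integer eigenvalues to within that precision.)
Verification: the trace of A = 5 equals the sum of eigenvalues 5, and det(A) ≈ 0.0001 matches the eigenvalue product 0.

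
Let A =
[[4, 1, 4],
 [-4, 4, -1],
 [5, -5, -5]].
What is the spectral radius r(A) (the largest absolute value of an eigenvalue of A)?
r(A) ≈ 6.8968

The eigenvalues of A are the roots of its characteristic polynomial. With M = A (coefficients from the trace, the sum of principal 2x2 minors, and det A):
  p(λ) = det(λ I - M) = λ^3 - 3λ^2 - 45λ + 125.
No integer candidate from the rational root theorem (±divisors of 125) is a root, so the roots are irrational. The cubic discriminant is Δ = 278100 > 0, so there are three distinct real roots. p(-7) = -50 and p(-6) = 71 have opposite signs, so a root lies in (-7, -6); Newton's method refines it to λ ≈ -6.6304. p(2) = 31 and p(3) = -10 have opposite signs, so a root lies in (2, 3); Newton's method refines it to λ ≈ 2.7335. p(6) = -37 and p(7) = 6 have opposite signs, so a root lies in (6, 7); Newton's method refines it to λ ≈ 6.8968. Check (Vieta): the three roots sum to 3, matching tr M = 3.
Thus the eigenvalues (to 4 decimals) are -6.6304 (modulus 6.6304); 2.7335 (modulus 2.7335); 6.8968 (modulus 6.8968). The spectral radius is the largest modulus: r(A) ≈ 6.8968. (Cross-check: r(A) ≤ ||A||_2 ≈ 9.7483; equality holds whenever A is normal, though it can also hold for some non-normal A.)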